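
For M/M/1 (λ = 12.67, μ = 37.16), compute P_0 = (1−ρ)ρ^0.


ρ = 12.67/37.16 = 0.3410
P_n = (1−ρ)·ρ^n = (1 − 0.3410)·0.3410^0 = 0.6590·1.000000 = 0.659042

Final: 0.659042


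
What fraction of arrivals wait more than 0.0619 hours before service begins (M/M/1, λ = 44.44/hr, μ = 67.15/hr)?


ρ = 44.44/67.15 = 0.6618
P(Wq > t) = ρ·e^{−(μ−λ)t} = 0.6618·e^{−1.4057}
= 0.6618·0.245183 = 0.162263

Final: 0.162263


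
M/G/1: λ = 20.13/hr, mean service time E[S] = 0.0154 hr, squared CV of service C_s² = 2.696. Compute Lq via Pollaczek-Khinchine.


ρ = λ·E[S] = 20.13·0.0154 = 0.3100
Lq = ρ²(1+C_s²)/(2(1−ρ)) = 0.09610·(1+2.696)/(2·0.6900)
= 0.09610·3.6960/1.3800 = 0.25738

Final: 0.25738


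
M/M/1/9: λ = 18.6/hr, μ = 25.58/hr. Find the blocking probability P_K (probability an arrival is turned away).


ρ = λ/μ = 18.6/25.58 = 0.7271
P_K = (1−ρ)ρ^K/(1−ρ^(K+1)) = (0.2729·0.056821)/(1 − 0.041317)
= 0.015505/0.958683 = 0.016173

Final: 0.016173


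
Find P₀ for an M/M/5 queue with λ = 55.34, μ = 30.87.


a = λ/μ = 55.34/30.87 = 1.7927; ρ = a/c = 0.3585
Σ_{k=0}^{4} a^k/k! (terms k=0..4) = 1.00000 + 1.79268 + 1.60685 + 0.96019 + 0.43033 = 5.79004
Tail: a^5/(5!(1−ρ)) = 18.51453/(120·0.6415) = 0.24052
P₀ = 1/(5.79004 + 0.24052) = 1/6.03057 = 0.165822

Final: 0.165822


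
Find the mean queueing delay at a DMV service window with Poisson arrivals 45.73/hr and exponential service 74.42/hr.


ρ = 45.73/74.42 = 0.6145
Wq = ρ/(μ−λ) = 0.6145/(74.42 − 45.73) = 0.6145/28.69 = 0.02142 hr

Final: 0.02142 hr


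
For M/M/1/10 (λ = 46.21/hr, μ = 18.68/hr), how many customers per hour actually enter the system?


ρ = 2.4738; P_K = (1−ρ)ρ^10/(1−ρ^11) = 0.595787
λ_eff = λ(1 − P_K) = 46.21·(1 − 0.595787) = 46.21·0.404213 = 18.6787 /hr

Final: 18.6787 /hr


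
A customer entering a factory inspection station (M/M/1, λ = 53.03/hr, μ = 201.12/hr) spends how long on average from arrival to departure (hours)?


W = 1/(μ−λ) = 1/(201.12 − 53.03) = 1/148.09 = 0.006753 hr

Final: 0.006753 hr


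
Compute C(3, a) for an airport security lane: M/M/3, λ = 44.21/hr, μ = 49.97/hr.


a = λ/μ = 0.8847; ρ = a/3 = 0.2949
P₀ = 0.409869 (from M/M/c formula)
C(c,a) = [a^c/(c!(1−ρ))]·P₀ = [0.69252/(6·0.7051)]·0.409869
= 0.16370·0.409869 = 0.067094

Final: 0.067094


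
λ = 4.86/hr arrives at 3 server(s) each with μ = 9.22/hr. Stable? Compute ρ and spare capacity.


Total capacity cμ = 3·9.22 = 27.66/hr
ρ = λ/(cμ) = 4.86/27.66 = 0.1757
Stable ⇔ ρ < 1: YES
Spare capacity = cμ − λ = 27.66 − 4.86 = 22.80/hr

Final: ρ = 0.1757; stable; margin = 22.80/hr


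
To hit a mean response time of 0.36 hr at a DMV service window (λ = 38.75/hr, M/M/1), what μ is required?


W = 1/(μ−λ) ⇒ μ − λ = 1/W = 1/0.36 = 2.7778
μ = λ + 1/W = 38.75 + 2.7778 = 41.5278 per hr

Final: 41.5278 /hr


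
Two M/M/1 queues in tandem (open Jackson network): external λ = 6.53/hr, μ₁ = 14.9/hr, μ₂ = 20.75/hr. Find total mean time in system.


Each node sees arrival rate λ = 6.53/hr (tandem ⇒ throughput preserved).
W₁ = 1/(μ₁−λ) = 1/(14.9−6.53) = 0.11947 hr
W₂ = 1/(μ₂−λ) = 1/(20.75−6.53) = 0.07032 hr
W_total = W₁ + W₂ = 0.11947 + 0.07032 = 0.18980 hr

Final: 0.18980 hr


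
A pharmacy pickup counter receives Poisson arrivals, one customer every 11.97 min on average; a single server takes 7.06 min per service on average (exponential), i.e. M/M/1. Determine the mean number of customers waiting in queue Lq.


λ = 60/11.97 = 5.0125 /hr
μ = 60/7.06 = 8.4986 /hr
ρ = λ/μ = 5.0125/8.4986 = 0.5898
Lq = ρ²/(1−ρ) = 0.3479/0.4102 = 0.8481

Final: 0.8481


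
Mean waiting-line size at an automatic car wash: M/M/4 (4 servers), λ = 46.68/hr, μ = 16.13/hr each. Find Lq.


a = λ/μ = 2.8940; ρ = a/4 = 0.7235
P₀ = 0.044070
Lq = P₀·a^c·ρ / (c!·(1−ρ)²) = 0.044070·70.14326·0.7235/(24·0.07645)
= 1.21886

Final: 1.21886


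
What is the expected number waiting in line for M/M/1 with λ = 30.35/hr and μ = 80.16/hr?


ρ = 30.35/80.16 = 0.3786
Lq = ρ²/(1−ρ) = 0.1434/0.6214 = 0.2307

Final: 0.2307


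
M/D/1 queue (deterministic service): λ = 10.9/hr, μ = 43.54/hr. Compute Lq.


ρ = 10.9/43.54 = 0.2503
M/D/1: Lq = ρ²/(2(1−ρ)) = 0.06267/(2·0.7497) = 0.04180

Final: 0.04180


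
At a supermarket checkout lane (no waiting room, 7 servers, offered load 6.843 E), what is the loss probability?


B(c,a) = (a^c/c!) / Σ_{k=0}^{c} a^k/k!
a^7/7! = 139.410423
Σ terms (k=0..7): 1.00000 + 6.84300 + 23.41332 + 53.40579 + 91.36396 + 125.04072 + 142.60894 + 139.41042 = 583.086155
B = 139.410423/583.086155 = 0.239091

Final: 0.239091


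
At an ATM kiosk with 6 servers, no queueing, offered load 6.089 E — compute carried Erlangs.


B(6,6.089) = 0.271141 (Erlang-B)
Carried load = a(1 − B) = 6.089·(1 − 0.271141) = 6.089·0.728859 = 4.4380 E

Final: 4.4380 Erlangs


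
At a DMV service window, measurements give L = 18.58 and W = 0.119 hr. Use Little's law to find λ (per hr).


λ = L/W = 18.58/0.119 = 156.1345 /hr

Final: 156.1345 /hr


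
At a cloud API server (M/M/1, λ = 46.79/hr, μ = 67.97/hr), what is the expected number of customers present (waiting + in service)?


ρ = λ/μ = 46.79/67.97 = 0.6884
L = ρ/(1−ρ) = 0.6884/(1 − 0.6884) = 0.6884/0.3116 = 2.2092

Final: 2.2092


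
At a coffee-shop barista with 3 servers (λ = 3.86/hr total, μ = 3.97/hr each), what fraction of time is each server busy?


ρ = λ/(cμ) = 3.86/(3·3.97) = 3.86/11.91 = 0.3241

Final: 0.3241


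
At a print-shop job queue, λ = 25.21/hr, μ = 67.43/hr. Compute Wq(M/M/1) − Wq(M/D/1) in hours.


ρ = 25.21/67.43 = 0.3739
Wq(M/M/1) = ρ/(μ−λ) = 0.3739/42.22 = 0.008855 hr
Wq(M/D/1) = ρ/(2(μ−λ)) = 0.004428 hr
Savings = 0.008855 − 0.004428 = 0.004428 hr

Final: 0.004428 hr


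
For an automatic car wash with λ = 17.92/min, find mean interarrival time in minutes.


Mean interarrival time = 1/λ = 1/17.92 minute = 0.05580 minute
In minutes: 0.05580 × 1 = 0.05580 min

Final: 0.05580 min


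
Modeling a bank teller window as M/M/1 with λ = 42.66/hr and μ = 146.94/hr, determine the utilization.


ρ = λ/μ = 42.66/146.94 = 0.2903

Final: 0.2903


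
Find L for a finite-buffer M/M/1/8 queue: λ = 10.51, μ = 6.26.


ρ = 10.51/6.26 = 1.6789
L = ρ[1 − (K+1)ρ^K + Kρ^(K+1)] / [(1−ρ)(1−ρ^(K+1))]
Numerator: 1.6789·(1 − 9·63.128731 + 8·105.987695) = 471.343234
Denominator: (-0.6789)·(-104.987695) = 71.277588
L = 471.343234/71.277588 = 6.6128

Final: 6.6128


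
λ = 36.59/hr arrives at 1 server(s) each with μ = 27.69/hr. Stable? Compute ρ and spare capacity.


Total capacity cμ = 1·27.69 = 27.69/hr
ρ = λ/(cμ) = 36.59/27.69 = 1.3214
Stable ⇔ ρ < 1: NO
Spare capacity = cμ − λ = 27.69 − 36.59 = -8.90/hr

Final: ρ = 1.3214; unstable; margin = -8.90/hr


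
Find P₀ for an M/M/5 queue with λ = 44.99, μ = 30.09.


a = λ/μ = 44.99/30.09 = 1.4952; ρ = a/c = 0.2990
Σ_{k=0}^{4} a^k/k! (terms k=0..4) = 1.00000 + 1.49518 + 1.11778 + 0.55710 + 0.20824 = 4.37830
Tail: a^5/(5!(1−ρ)) = 7.47255/(120·0.7010) = 0.08884
P₀ = 1/(4.37830 + 0.08884) = 1/4.46714 = 0.223857

Final: 0.223857


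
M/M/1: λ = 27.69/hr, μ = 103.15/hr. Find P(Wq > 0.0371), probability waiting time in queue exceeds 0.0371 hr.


ρ = 27.69/103.15 = 0.2684
P(Wq > t) = ρ·e^{−(μ−λ)t} = 0.2684·e^{−2.7996}
= 0.2684·0.060836 = 0.016331

Final: 0.016331


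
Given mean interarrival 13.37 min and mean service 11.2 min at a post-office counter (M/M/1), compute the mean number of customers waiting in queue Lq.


λ = 60/13.37 = 4.4877 /hr
μ = 60/11.2 = 5.3571 /hr
ρ = λ/μ = 4.4877/5.3571 = 0.8377
Lq = ρ²/(1−ρ) = 0.7017/0.1623 = 4.3236

Final: 4.3236


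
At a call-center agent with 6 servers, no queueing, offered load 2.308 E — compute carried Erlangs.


B(6,2.308) = 0.021081 (Erlang-B)
Carried load = a(1 − B) = 2.308·(1 − 0.021081) = 2.308·0.978919 = 2.2593 E

Final: 2.2593 Erlangs


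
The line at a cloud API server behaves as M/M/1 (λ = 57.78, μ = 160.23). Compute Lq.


ρ = 57.78/160.23 = 0.3606
Lq = ρ²/(1−ρ) = 0.1300/0.6394 = 0.2034

Final: 0.2034


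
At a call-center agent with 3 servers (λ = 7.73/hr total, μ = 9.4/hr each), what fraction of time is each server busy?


ρ = λ/(cμ) = 7.73/(3·9.4) = 7.73/28.20 = 0.2741

Final: 0.2741


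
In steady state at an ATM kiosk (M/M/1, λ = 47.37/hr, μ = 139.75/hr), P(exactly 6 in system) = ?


ρ = 47.37/139.75 = 0.3390
P_n = (1−ρ)·ρ^n = (1 − 0.3390)·0.3390^6 = 0.6610·0.001517 = 0.001003

Final: 0.001003


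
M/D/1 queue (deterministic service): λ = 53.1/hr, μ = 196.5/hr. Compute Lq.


ρ = 53.1/196.5 = 0.2702
M/D/1: Lq = ρ²/(2(1−ρ)) = 0.07302/(2·0.7298) = 0.05003

Final: 0.05003


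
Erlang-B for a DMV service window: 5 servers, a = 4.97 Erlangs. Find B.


B(c,a) = (a^c/c!) / Σ_{k=0}^{c} a^k/k!
a^5/5! = 25.269736
Σ terms (k=0..5): 1.00000 + 4.97000 + 12.35045 + 20.46058 + 25.42227 + 25.26974 = 89.473034
B = 25.269736/89.473034 = 0.282429

Final: 0.282429


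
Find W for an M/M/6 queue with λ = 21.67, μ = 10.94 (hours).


a = 1.9808; ρ = 0.3301; P₀ = 0.137766
Lq = P₀·a^c·ρ/(c!(1−ρ)²) = 0.008503
Wq = Lq/λ = 0.008503/21.67 = 0.0003924 hr
W = Wq + 1/μ = 0.0003924 + 0.09141 = 0.09180 hr

Final: 0.09180 hr


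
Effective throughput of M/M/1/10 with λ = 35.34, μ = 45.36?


ρ = 0.7791; P_K = (1−ρ)ρ^10/(1−ρ^11) = 0.019451
λ_eff = λ(1 − P_K) = 35.34·(1 − 0.019451) = 35.34·0.980549 = 34.6526 /hr

Final: 34.6526 /hr


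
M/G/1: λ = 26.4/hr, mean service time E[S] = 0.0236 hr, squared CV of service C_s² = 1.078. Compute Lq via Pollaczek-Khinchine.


ρ = λ·E[S] = 26.4·0.0236 = 0.6230
Lq = ρ²(1+C_s²)/(2(1−ρ)) = 0.3882·(1+1.078)/(2·0.3770)
= 0.3882·2.0780/0.7539 = 1.06992

Final: 1.06992


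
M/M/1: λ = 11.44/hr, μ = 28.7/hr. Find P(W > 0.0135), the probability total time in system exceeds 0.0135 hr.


W ~ Exponential(μ−λ) for M/M/1.
μ − λ = 28.7 − 11.44 = 17.2600
P(W > t) = e^{−(μ−λ)t} = e^{−0.2330} = 0.792146

Final: 0.792146


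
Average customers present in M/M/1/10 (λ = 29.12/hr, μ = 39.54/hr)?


ρ = 29.12/39.54 = 0.7365
L = ρ[1 − (K+1)ρ^K + Kρ^(K+1)] / [(1−ρ)(1−ρ^(K+1))]
Numerator: 0.7365·(1 − 11·0.046940 + 10·0.034570) = 0.610796
Denominator: (0.2635)·(0.965430) = 0.254420
L = 0.610796/0.254420 = 2.4007

Final: 2.4007


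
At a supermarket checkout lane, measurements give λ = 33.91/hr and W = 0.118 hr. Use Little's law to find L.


L = λW = 33.91·0.118 = 4.0014

Final: 4.0014


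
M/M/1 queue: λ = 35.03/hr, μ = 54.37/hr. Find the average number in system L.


ρ = λ/μ = 35.03/54.37 = 0.6443
L = ρ/(1−ρ) = 0.6443/(1 − 0.6443) = 0.6443/0.3557 = 1.8113

Final: 1.8113


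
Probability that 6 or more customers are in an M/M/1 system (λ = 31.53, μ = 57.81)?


ρ = 31.53/57.81 = 0.5454
P(N ≥ n) = ρ^n = 0.5454^6 = 0.026322

Final: 0.026322


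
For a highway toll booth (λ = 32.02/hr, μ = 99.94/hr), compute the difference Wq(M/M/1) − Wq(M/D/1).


ρ = 32.02/99.94 = 0.3204
Wq(M/M/1) = ρ/(μ−λ) = 0.3204/67.92 = 0.004717 hr
Wq(M/D/1) = ρ/(2(μ−λ)) = 0.002359 hr
Savings = 0.004717 − 0.002359 = 0.002359 hr

Final: 0.002359 hr


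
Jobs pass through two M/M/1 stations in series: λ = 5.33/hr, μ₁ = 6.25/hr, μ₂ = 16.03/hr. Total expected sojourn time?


Each node sees arrival rate λ = 5.33/hr (tandem ⇒ throughput preserved).
W₁ = 1/(μ₁−λ) = 1/(6.25−5.33) = 1.08696 hr
W₂ = 1/(μ₂−λ) = 1/(16.03−5.33) = 0.09346 hr
W_total = W₁ + W₂ = 1.08696 + 0.09346 = 1.18041 hr

Final: 1.18041 hr


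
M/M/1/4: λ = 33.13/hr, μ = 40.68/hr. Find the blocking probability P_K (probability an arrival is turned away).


ρ = λ/μ = 33.13/40.68 = 0.8144
P_K = (1−ρ)ρ^K/(1−ρ^(K+1)) = (0.1856·0.439908)/(1 − 0.358263)
= 0.081645/0.641737 = 0.127225

Final: 0.127225


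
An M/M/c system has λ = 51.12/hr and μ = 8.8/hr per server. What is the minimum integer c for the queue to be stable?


Stability requires cμ > λ ⇔ c > λ/μ.
λ/μ = 51.12/8.8 = 5.8091
Minimum integer c = ⌊5.8091⌋ + 1 = 6
Check: 6·8.8 = 52.80 > 51.12, while 5·8.8 = 44.00 ≤ 51.12

Final: 6 servers


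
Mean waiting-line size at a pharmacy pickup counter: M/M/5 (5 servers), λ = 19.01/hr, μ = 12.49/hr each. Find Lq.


a = λ/μ = 1.5220; ρ = a/5 = 0.3044
P₀ = 0.217895
Lq = P₀·a^c·ρ / (c!·(1−ρ)²) = 0.217895·8.16767·0.3044/(120·0.48385)
= 0.009330

Final: 0.009330


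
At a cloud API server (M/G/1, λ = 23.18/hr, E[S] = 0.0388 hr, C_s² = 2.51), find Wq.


ρ = λ·E[S] = 23.18·0.0388 = 0.8994
E[S²] = E[S]²(1+C_s²) = 0.0388²·(1+2.51) = 0.005284
Wq = λ·E[S²]/(2(1−ρ)) = 23.18·0.005284/(2·0.1006) = 0.60868 hr

Final: 0.60868 hr


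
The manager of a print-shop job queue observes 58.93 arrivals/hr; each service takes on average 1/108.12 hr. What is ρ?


ρ = λ/μ = 58.93/108.12 = 0.5450

Final: 0.5450


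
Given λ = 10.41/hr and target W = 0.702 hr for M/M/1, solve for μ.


W = 1/(μ−λ) ⇒ μ − λ = 1/W = 1/0.702 = 1.4245
μ = λ + 1/W = 10.41 + 1.4245 = 11.8345 per hr

Final: 11.8345 /hr


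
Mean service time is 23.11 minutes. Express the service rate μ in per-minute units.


μ = 1/(service time) in consistent units.
1 minute = 1 min, so μ = 1/23.11 = 0.04327 per minute

Final: 0.04327 /min


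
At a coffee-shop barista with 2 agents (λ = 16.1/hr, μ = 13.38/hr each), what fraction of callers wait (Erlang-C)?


a = λ/μ = 1.2033; ρ = a/2 = 0.6016
P₀ = 0.248717 (from M/M/c formula)
C(c,a) = [a^c/(c!(1−ρ))]·P₀ = [1.44790/(2·0.3984)]·0.248717
= 1.81735·0.248717 = 0.452005

Final: 0.452005


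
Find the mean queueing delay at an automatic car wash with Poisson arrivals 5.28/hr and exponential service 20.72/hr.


ρ = 5.28/20.72 = 0.2548
Wq = ρ/(μ−λ) = 0.2548/(20.72 − 5.28) = 0.2548/15.44 = 0.01650 hr

Final: 0.01650 hr


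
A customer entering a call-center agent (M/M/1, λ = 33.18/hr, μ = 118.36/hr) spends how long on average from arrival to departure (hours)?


W = 1/(μ−λ) = 1/(118.36 − 33.18) = 1/85.18 = 0.01174 hr

Final: 0.01174 hr


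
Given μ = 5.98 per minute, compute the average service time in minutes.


Mean service time = 1/μ = 1/5.98 minute = 0.16722 minute
In minutes: 0.16722 × 1 = 0.1672 min

Final: 0.1672 min


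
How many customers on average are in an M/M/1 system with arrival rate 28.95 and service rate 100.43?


ρ = λ/μ = 28.95/100.43 = 0.2883
L = ρ/(1−ρ) = 0.2883/(1 − 0.2883) = 0.2883/0.7117 = 0.4050

Final: 0.4050


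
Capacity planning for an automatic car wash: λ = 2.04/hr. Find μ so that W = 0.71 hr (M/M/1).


W = 1/(μ−λ) ⇒ μ − λ = 1/W = 1/0.71 = 1.4085
μ = λ + 1/W = 2.04 + 1.4085 = 3.4485 per hr

Final: 3.4485 /hr


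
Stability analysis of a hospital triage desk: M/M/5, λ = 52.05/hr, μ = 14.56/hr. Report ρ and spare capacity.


Total capacity cμ = 5·14.56 = 72.80/hr
ρ = λ/(cμ) = 52.05/72.80 = 0.7150
Stable ⇔ ρ < 1: YES
Spare capacity = cμ − λ = 72.80 − 52.05 = 20.75/hr

Final: ρ = 0.7150; stable; margin = 20.75/hr


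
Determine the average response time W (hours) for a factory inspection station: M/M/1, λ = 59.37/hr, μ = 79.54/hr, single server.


W = 1/(μ−λ) = 1/(79.54 − 59.37) = 1/20.17 = 0.04958 hr

Final: 0.04958 hr


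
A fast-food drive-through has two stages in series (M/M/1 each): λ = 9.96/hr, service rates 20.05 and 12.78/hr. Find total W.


Each node sees arrival rate λ = 9.96/hr (tandem ⇒ throughput preserved).
W₁ = 1/(μ₁−λ) = 1/(20.05−9.96) = 0.09911 hr
W₂ = 1/(μ₂−λ) = 1/(12.78−9.96) = 0.35461 hr
W_total = W₁ + W₂ = 0.09911 + 0.35461 = 0.45372 hr

Final: 0.45372 hr


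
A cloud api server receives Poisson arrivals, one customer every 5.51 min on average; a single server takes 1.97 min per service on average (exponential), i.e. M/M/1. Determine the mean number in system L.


λ = 60/5.51 = 10.8893 /hr
μ = 60/1.97 = 30.4569 /hr
ρ = λ/μ = 10.8893/30.4569 = 0.3575
L = ρ/(1−ρ) = 0.3575/0.6425 = 0.5565

Final: 0.5565


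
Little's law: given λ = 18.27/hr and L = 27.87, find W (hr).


W = L/λ = 27.87/18.27 = 1.5255 hr

Final: 1.5255 hr


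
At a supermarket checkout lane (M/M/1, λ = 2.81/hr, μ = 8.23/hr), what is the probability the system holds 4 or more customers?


ρ = 2.81/8.23 = 0.3414
P(N ≥ n) = ρ^n = 0.3414^4 = 0.013590

Final: 0.013590


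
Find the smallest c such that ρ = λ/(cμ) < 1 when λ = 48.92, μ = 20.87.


Stability requires cμ > λ ⇔ c > λ/μ.
λ/μ = 48.92/20.87 = 2.3440
Minimum integer c = ⌊2.3440⌋ + 1 = 3
Check: 3·20.87 = 62.61 > 48.92, while 2·20.87 = 41.74 ≤ 48.92

Final: 3 servers


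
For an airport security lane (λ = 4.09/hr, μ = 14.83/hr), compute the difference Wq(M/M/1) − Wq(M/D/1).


ρ = 4.09/14.83 = 0.2758
Wq(M/M/1) = ρ/(μ−λ) = 0.2758/10.74 = 0.02568 hr
Wq(M/D/1) = ρ/(2(μ−λ)) = 0.01284 hr
Savings = 0.02568 − 0.01284 = 0.01284 hr

Final: 0.01284 hr


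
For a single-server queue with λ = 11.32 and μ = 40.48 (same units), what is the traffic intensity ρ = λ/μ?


ρ = λ/μ = 11.32/40.48 = 0.2796

Final: 0.2796


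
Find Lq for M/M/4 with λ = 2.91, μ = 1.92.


a = λ/μ = 1.5156; ρ = a/4 = 0.3789
P₀ = 0.217465
Lq = P₀·a^c·ρ / (c!·(1−ρ)²) = 0.217465·5.27676·0.3789/(24·0.38576)
= 0.04696

Final: 0.04696


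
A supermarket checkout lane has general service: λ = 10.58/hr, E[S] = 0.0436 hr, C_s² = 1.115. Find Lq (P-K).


ρ = λ·E[S] = 10.58·0.0436 = 0.4613
Lq = ρ²(1+C_s²)/(2(1−ρ)) = 0.2128·(1+1.115)/(2·0.5387)
= 0.2128·2.1150/1.0774 = 0.41770

Final: 0.41770


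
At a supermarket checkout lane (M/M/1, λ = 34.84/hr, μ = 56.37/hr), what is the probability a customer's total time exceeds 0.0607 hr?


W ~ Exponential(μ−λ) for M/M/1.
μ − λ = 56.37 − 34.84 = 21.5300
P(W > t) = e^{−(μ−λ)t} = e^{−1.3069} = 0.270666

Final: 0.270666


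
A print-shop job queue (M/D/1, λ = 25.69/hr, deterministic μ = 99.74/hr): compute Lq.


ρ = 25.69/99.74 = 0.2576
M/D/1: Lq = ρ²/(2(1−ρ)) = 0.06634/(2·0.7424) = 0.04468

Final: 0.04468


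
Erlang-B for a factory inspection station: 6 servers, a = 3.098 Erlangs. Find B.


B(c,a) = (a^c/c!) / Σ_{k=0}^{c} a^k/k!
a^6/6! = 1.227880
Σ terms (k=0..6): 1.00000 + 3.09800 + 4.79880 + 4.95556 + 3.83808 + 2.37808 + 1.22788 = 21.296405
B = 1.227880/21.296405 = 0.057657

Final: 0.057657


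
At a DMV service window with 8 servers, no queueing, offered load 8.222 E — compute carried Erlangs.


B(8,8.222) = 0.247805 (Erlang-B)
Carried load = a(1 − B) = 8.222·(1 − 0.247805) = 8.222·0.752195 = 6.1845 E

Final: 6.1845 Erlangs


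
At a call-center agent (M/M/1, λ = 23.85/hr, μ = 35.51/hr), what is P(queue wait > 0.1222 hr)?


ρ = 23.85/35.51 = 0.6716
P(Wq > t) = ρ·e^{−(μ−λ)t} = 0.6716·e^{−1.4249}
= 0.6716·0.240544 = 0.161559

Final: 0.161559


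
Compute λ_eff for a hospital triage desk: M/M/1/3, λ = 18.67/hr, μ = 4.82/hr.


ρ = 3.8734; P_K = (1−ρ)ρ^3/(1−ρ^4) = 0.745142
λ_eff = λ(1 − P_K) = 18.67·(1 − 0.745142) = 18.67·0.254858 = 4.7582 /hr

Final: 4.7582 /hr


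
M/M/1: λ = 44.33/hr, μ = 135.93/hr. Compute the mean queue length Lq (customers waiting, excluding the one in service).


ρ = 44.33/135.93 = 0.3261
Lq = ρ²/(1−ρ) = 0.1064/0.6739 = 0.1578

Final: 0.1578


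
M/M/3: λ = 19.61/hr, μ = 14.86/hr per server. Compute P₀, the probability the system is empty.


a = λ/μ = 19.61/14.86 = 1.3197; ρ = a/c = 0.4399
Σ_{k=0}^{2} a^k/k! (terms k=0..2) = 1.00000 + 1.31965 + 0.87074 = 3.19039
Tail: a^3/(3!(1−ρ)) = 2.29814/(6·0.5601) = 0.68383
P₀ = 1/(3.19039 + 0.68383) = 1/3.87422 = 0.258117

Final: 0.258117


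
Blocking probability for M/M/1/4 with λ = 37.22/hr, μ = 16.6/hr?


ρ = λ/μ = 37.22/16.6 = 2.2422
P_K = (1−ρ)ρ^K/(1−ρ^(K+1)) = (-1.2422·25.273950)/(1 − 56.668459)
= -31.394509/-55.668459 = 0.563955

Final: 0.563955


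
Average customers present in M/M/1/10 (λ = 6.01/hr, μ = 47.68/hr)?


ρ = 6.01/47.68 = 0.1260
L = ρ[1 − (K+1)ρ^K + Kρ^(K+1)] / [(1−ρ)(1−ρ^(K+1))]
Numerator: 0.1260·(1 − 11·0.000000001012 + 10·1.276e-10) = 0.126049
Denominator: (0.8740)·(1.000000) = 0.873951
L = 0.126049/0.873951 = 0.1442

Final: 0.1442


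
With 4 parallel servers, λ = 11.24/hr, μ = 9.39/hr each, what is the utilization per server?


ρ = λ/(cμ) = 11.24/(4·9.39) = 11.24/37.56 = 0.2993

Final: 0.2993


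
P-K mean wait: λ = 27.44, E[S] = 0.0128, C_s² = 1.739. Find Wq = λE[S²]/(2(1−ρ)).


ρ = λ·E[S] = 27.44·0.0128 = 0.3512
E[S²] = E[S]²(1+C_s²) = 0.0128²·(1+1.739) = 0.0004488
Wq = λ·E[S²]/(2(1−ρ)) = 27.44·0.0004488/(2·0.6488) = 0.009490 hr

Final: 0.009490 hr


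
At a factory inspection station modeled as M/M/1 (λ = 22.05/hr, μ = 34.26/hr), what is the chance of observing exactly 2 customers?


ρ = 22.05/34.26 = 0.6436
P_n = (1−ρ)·ρ^n = (1 − 0.6436)·0.6436^2 = 0.3564·0.414231 = 0.147629

Final: 0.147629


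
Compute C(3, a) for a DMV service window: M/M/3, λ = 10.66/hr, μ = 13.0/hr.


a = λ/μ = 0.8200; ρ = a/3 = 0.2733
P₀ = 0.438085 (from M/M/c formula)
C(c,a) = [a^c/(c!(1−ρ))]·P₀ = [0.55137/(6·0.7267)]·0.438085
= 0.12646·0.438085 = 0.055401

Final: 0.055401


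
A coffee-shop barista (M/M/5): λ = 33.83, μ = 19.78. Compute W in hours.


a = 1.7103; ρ = 0.3421; P₀ = 0.180225
Lq = P₀·a^c·ρ/(c!(1−ρ)²) = 0.01737
Wq = Lq/λ = 0.01737/33.83 = 0.0005134 hr
W = Wq + 1/μ = 0.0005134 + 0.05056 = 0.05107 hr

Final: 0.05107 hr


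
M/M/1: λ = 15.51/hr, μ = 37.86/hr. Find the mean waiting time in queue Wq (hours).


ρ = 15.51/37.86 = 0.4097
Wq = ρ/(μ−λ) = 0.4097/(37.86 − 15.51) = 0.4097/22.35 = 0.01833 hr

Final: 0.01833 hr


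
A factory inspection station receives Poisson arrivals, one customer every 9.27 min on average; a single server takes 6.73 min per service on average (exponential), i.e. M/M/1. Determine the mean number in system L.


λ = 60/9.27 = 6.4725 /hr
μ = 60/6.73 = 8.9153 /hr
ρ = λ/μ = 6.4725/8.9153 = 0.7260
L = ρ/(1−ρ) = 0.7260/0.2740 = 2.6496

Final: 2.6496


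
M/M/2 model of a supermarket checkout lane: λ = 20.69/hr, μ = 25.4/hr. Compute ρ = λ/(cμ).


ρ = λ/(cμ) = 20.69/(2·25.4) = 20.69/50.80 = 0.4073

Final: 0.4073


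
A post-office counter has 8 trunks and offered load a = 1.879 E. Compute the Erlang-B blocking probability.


B(c,a) = (a^c/c!) / Σ_{k=0}^{c} a^k/k!
a^8/8! = 0.003854
Σ terms (k=0..8): 1.00000 + 1.87900 + 1.76532 + 1.10568 + 0.51939 + 0.19519 + 0.06113 + 0.01641 + 0.003854 = 6.545968
B = 0.003854/6.545968 = 0.0005887

Final: 0.0005887


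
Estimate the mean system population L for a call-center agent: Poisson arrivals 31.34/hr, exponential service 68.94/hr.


ρ = λ/μ = 31.34/68.94 = 0.4546
L = ρ/(1−ρ) = 0.4546/(1 − 0.4546) = 0.4546/0.5454 = 0.8335

Final: 0.8335


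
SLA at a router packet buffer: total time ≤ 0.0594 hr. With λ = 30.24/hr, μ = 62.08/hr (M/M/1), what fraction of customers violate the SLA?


W ~ Exponential(μ−λ) for M/M/1.
μ − λ = 62.08 − 30.24 = 31.8400
P(W > t) = e^{−(μ−λ)t} = e^{−1.8913} = 0.150876

Final: 0.150876


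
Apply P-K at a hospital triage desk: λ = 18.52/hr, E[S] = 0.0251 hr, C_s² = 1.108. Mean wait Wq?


ρ = λ·E[S] = 18.52·0.0251 = 0.4649
E[S²] = E[S]²(1+C_s²) = 0.0251²·(1+1.108) = 0.001328
Wq = λ·E[S²]/(2(1−ρ)) = 18.52·0.001328/(2·0.5351) = 0.02298 hr

Final: 0.02298 hr


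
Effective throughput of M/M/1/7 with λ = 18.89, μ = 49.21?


ρ = 0.3839; P_K = (1−ρ)ρ^7/(1−ρ^8) = 0.0007571
λ_eff = λ(1 − P_K) = 18.89·(1 − 0.0007571) = 18.89·0.999243 = 18.8757 /hr

Final: 18.8757 /hr


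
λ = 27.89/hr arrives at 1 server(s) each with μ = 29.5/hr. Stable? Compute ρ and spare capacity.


Total capacity cμ = 1·29.5 = 29.50/hr
ρ = λ/(cμ) = 27.89/29.50 = 0.9454
Stable ⇔ ρ < 1: YES
Spare capacity = cμ − λ = 29.50 − 27.89 = 1.61/hr

Final: ρ = 0.9454; stable; margin = 1.61/hr


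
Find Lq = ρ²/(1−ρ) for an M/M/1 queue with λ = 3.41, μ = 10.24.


ρ = 3.41/10.24 = 0.3330
Lq = ρ²/(1−ρ) = 0.1109/0.6670 = 0.1663

Final: 0.1663


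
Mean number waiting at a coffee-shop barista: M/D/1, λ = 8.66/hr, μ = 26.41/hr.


ρ = 8.66/26.41 = 0.3279
M/D/1: Lq = ρ²/(2(1−ρ)) = 0.1075/(2·0.6721) = 0.07999

Final: 0.07999


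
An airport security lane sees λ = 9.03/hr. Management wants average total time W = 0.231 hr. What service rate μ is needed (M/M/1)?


W = 1/(μ−λ) ⇒ μ − λ = 1/W = 1/0.231 = 4.3290
μ = λ + 1/W = 9.03 + 4.3290 = 13.3590 per hr

Final: 13.3590 /hr


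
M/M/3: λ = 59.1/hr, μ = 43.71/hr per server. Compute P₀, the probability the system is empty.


a = λ/μ = 59.1/43.71 = 1.3521; ρ = a/c = 0.4507
Σ_{k=0}^{2} a^k/k! (terms k=0..2) = 1.00000 + 1.35209 + 0.91408 = 3.26617
Tail: a^3/(3!(1−ρ)) = 2.47184/(6·0.5493) = 0.74999
P₀ = 1/(3.26617 + 0.74999) = 1/4.01616 = 0.248994

Final: 0.248994


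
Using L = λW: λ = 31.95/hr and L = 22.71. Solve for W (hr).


W = L/λ = 22.71/31.95 = 0.7108 hr

Final: 0.7108 hr


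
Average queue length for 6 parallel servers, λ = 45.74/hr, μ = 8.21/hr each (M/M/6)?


a = λ/μ = 5.5713; ρ = a/6 = 0.9285
P₀ = 0.001395
Lq = P₀·a^c·ρ / (c!·(1−ρ)²) = 0.001395·29903.22433·0.9285/(720·0.005106)
= 10.53351

Final: 10.53351


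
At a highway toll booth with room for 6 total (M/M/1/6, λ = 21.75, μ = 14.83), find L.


ρ = 21.75/14.83 = 1.4666
L = ρ[1 − (K+1)ρ^K + Kρ^(K+1)] / [(1−ρ)(1−ρ^(K+1))]
Numerator: 1.4666·(1 − 7·9.951961 + 6·14.595762) = 27.735056
Denominator: (-0.4666)·(-13.595762) = 6.344078
L = 27.735056/6.344078 = 4.3718

Final: 4.3718


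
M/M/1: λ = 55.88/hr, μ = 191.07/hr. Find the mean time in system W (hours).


W = 1/(μ−λ) = 1/(191.07 − 55.88) = 1/135.19 = 0.007397 hr

Final: 0.007397 hr


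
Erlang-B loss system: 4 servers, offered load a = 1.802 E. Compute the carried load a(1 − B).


B(4,1.802) = 0.075228 (Erlang-B)
Carried load = a(1 − B) = 1.802·(1 − 0.075228) = 1.802·0.924772 = 1.6664 E

Final: 1.6664 Erlangs


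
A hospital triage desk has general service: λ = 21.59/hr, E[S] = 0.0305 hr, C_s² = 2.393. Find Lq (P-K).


ρ = λ·E[S] = 21.59·0.0305 = 0.6585
Lq = ρ²(1+C_s²)/(2(1−ρ)) = 0.4336·(1+2.393)/(2·0.3415)
= 0.4336·3.3930/0.6830 = 2.15408

Final: 2.15408


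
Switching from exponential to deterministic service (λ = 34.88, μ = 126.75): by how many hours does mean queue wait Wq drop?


ρ = 34.88/126.75 = 0.2752
Wq(M/M/1) = ρ/(μ−λ) = 0.2752/91.87 = 0.002995 hr
Wq(M/D/1) = ρ/(2(μ−λ)) = 0.001498 hr
Savings = 0.002995 − 0.001498 = 0.001498 hr

Final: 0.001498 hr


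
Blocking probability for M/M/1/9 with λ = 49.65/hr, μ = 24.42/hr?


ρ = λ/μ = 49.65/24.42 = 2.0332
P_K = (1−ρ)ρ^K/(1−ρ^(K+1)) = (-1.0332·593.693561)/(1 − 1207.079661)
= -613.386100/-1206.079661 = 0.508578

Final: 0.508578


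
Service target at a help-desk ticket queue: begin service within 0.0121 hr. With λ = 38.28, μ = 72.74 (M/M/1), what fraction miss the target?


ρ = 38.28/72.74 = 0.5263
P(Wq > t) = ρ·e^{−(μ−λ)t} = 0.5263·e^{−0.4170}
= 0.5263·0.659043 = 0.346827

Final: 0.346827


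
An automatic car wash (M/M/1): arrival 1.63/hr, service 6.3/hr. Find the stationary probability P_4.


ρ = 1.63/6.3 = 0.2587
P_n = (1−ρ)·ρ^n = (1 − 0.2587)·0.2587^4 = 0.7413·0.004481 = 0.003322

Final: 0.003322


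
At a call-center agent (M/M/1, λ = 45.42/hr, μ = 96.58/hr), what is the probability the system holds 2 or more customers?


ρ = 45.42/96.58 = 0.4703
P(N ≥ n) = ρ^n = 0.4703^2 = 0.221167

Final: 0.221167


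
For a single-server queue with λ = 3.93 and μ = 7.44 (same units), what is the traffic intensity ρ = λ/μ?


ρ = λ/μ = 3.93/7.44 = 0.5282

Final: 0.5282


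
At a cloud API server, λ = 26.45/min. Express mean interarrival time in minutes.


Mean interarrival time = 1/λ = 1/26.45 minute = 0.03781 minute
In minutes: 0.03781 × 1 = 0.03781 min

Final: 0.03781 min


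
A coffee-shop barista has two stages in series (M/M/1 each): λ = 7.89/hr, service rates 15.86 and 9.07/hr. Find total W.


Each node sees arrival rate λ = 7.89/hr (tandem ⇒ throughput preserved).
W₁ = 1/(μ₁−λ) = 1/(15.86−7.89) = 0.12547 hr
W₂ = 1/(μ₂−λ) = 1/(9.07−7.89) = 0.84746 hr
W_total = W₁ + W₂ = 0.12547 + 0.84746 = 0.97293 hr

Final: 0.97293 hr


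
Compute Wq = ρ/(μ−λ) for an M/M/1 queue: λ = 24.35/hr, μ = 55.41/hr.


ρ = 24.35/55.41 = 0.4395
Wq = ρ/(μ−λ) = 0.4395/(55.41 − 24.35) = 0.4395/31.06 = 0.01415 hr

Final: 0.01415 hr


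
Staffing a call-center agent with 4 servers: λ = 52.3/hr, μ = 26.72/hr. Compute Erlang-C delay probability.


a = λ/μ = 1.9573; ρ = a/4 = 0.4893
P₀ = 0.136606 (from M/M/c formula)
C(c,a) = [a^c/(c!(1−ρ))]·P₀ = [14.67780/(24·0.5107)]·0.136606
= 1.19760·0.136606 = 0.163599

Final: 0.163599


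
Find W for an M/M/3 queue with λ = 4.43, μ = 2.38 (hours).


a = 1.8613; ρ = 0.6204; P₀ = 0.134673
Lq = P₀·a^c·ρ/(c!(1−ρ)²) = 0.62341
Wq = Lq/λ = 0.62341/4.43 = 0.14072 hr
W = Wq + 1/μ = 0.14072 + 0.42017 = 0.56089 hr

Final: 0.56089 hr


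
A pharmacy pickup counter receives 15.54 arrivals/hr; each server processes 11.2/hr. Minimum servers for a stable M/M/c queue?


Stability requires cμ > λ ⇔ c > λ/μ.
λ/μ = 15.54/11.2 = 1.3875
Minimum integer c = ⌊1.3875⌋ + 1 = 2
Check: 2·11.2 = 22.40 > 15.54, while 1·11.2 = 11.20 ≤ 15.54

Final: 2 servers


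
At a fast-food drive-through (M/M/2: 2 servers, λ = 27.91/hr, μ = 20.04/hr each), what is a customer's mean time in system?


a = 1.3927; ρ = 0.6964; P₀ = 0.178997
Lq = P₀·a^c·ρ/(c!(1−ρ)²) = 1.31113
Wq = Lq/λ = 1.31113/27.91 = 0.04698 hr
W = Wq + 1/μ = 0.04698 + 0.04990 = 0.09688 hr

Final: 0.09688 hr


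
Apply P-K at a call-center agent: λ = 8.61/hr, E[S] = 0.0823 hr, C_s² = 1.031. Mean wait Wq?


ρ = λ·E[S] = 8.61·0.0823 = 0.7086
E[S²] = E[S]²(1+C_s²) = 0.0823²·(1+1.031) = 0.013757
Wq = λ·E[S²]/(2(1−ρ)) = 8.61·0.013757/(2·0.2914) = 0.20323 hr

Final: 0.20323 hr


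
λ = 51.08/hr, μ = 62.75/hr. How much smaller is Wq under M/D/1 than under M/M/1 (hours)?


ρ = 51.08/62.75 = 0.8140
Wq(M/M/1) = ρ/(μ−λ) = 0.8140/11.67 = 0.06975 hr
Wq(M/D/1) = ρ/(2(μ−λ)) = 0.03488 hr
Savings = 0.06975 − 0.03488 = 0.03488 hr

Final: 0.03488 hr


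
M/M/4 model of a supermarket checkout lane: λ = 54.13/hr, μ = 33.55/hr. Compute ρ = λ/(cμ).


ρ = λ/(cμ) = 54.13/(4·33.55) = 54.13/134.20 = 0.4034

Final: 0.4034


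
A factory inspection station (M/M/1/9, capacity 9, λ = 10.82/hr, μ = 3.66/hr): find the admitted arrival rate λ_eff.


ρ = 2.9563; P_K = (1−ρ)ρ^9/(1−ρ^10) = 0.661751
λ_eff = λ(1 − P_K) = 10.82·(1 − 0.661751) = 10.82·0.338249 = 3.6599 /hr

Final: 3.6599 /hr


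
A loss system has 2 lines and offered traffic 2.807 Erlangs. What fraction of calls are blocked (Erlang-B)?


B(c,a) = (a^c/c!) / Σ_{k=0}^{c} a^k/k!
a^2/2! = 3.939624
Σ terms (k=0..2): 1.00000 + 2.80700 + 3.93962 = 7.746624
B = 3.939624/7.746624 = 0.508560

Final: 0.508560


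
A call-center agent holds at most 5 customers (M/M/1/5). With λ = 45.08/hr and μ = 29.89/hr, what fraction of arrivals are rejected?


ρ = λ/μ = 45.08/29.89 = 1.5082
P_K = (1−ρ)ρ^K/(1−ρ^(K+1)) = (-0.5082·7.803509)/(1 − 11.769227)
= -3.965718/-10.769227 = 0.368245

Final: 0.368245


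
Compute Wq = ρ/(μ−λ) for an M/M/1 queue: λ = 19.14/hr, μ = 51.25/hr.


ρ = 19.14/51.25 = 0.3735
Wq = ρ/(μ−λ) = 0.3735/(51.25 − 19.14) = 0.3735/32.11 = 0.01163 hr

Final: 0.01163 hr


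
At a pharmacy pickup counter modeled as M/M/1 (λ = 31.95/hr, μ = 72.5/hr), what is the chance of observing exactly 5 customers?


ρ = 31.95/72.5 = 0.4407
P_n = (1−ρ)·ρ^n = (1 − 0.4407)·0.4407^5 = 0.5593·0.016621 = 0.009296

Final: 0.009296


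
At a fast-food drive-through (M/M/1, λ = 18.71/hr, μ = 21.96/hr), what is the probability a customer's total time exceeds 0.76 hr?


W ~ Exponential(μ−λ) for M/M/1.
μ − λ = 21.96 − 18.71 = 3.2500
P(W > t) = e^{−(μ−λ)t} = e^{−2.4700} = 0.084585

Final: 0.084585


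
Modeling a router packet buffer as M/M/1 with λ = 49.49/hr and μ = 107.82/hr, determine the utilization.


ρ = λ/μ = 49.49/107.82 = 0.4590

Final: 0.4590


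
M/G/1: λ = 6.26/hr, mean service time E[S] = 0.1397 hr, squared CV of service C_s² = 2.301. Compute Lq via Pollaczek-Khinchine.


ρ = λ·E[S] = 6.26·0.1397 = 0.8745
Lq = ρ²(1+C_s²)/(2(1−ρ)) = 0.7648·(1+2.301)/(2·0.1255)
= 0.7648·3.3010/0.2510 = 10.05980

Final: 10.05980


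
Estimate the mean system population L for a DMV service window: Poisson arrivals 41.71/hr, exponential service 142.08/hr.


ρ = λ/μ = 41.71/142.08 = 0.2936
L = ρ/(1−ρ) = 0.2936/(1 − 0.2936) = 0.2936/0.7064 = 0.4156

Final: 0.4156


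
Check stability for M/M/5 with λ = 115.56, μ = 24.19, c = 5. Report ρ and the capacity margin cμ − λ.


Total capacity cμ = 5·24.19 = 120.95/hr
ρ = λ/(cμ) = 115.56/120.95 = 0.9554
Stable ⇔ ρ < 1: YES
Spare capacity = cμ − λ = 120.95 − 115.56 = 5.39/hr

Final: ρ = 0.9554; stable; margin = 5.39/hr


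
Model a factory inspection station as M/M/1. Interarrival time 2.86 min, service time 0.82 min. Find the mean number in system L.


λ = 60/2.86 = 20.9790 /hr
μ = 60/0.82 = 73.1707 /hr
ρ = λ/μ = 20.9790/73.1707 = 0.2867
L = ρ/(1−ρ) = 0.2867/0.7133 = 0.4020

Final: 0.4020


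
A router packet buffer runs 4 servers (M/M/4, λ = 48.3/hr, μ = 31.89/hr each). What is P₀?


a = λ/μ = 48.3/31.89 = 1.5146; ρ = a/c = 0.3786
Σ_{k=0}^{3} a^k/k! (terms k=0..3) = 1.00000 + 1.51458 + 1.14698 + 0.57906 = 4.24062
Tail: a^4/(4!(1−ρ)) = 5.26224/(24·0.6214) = 0.35287
P₀ = 1/(4.24062 + 0.35287) = 1/4.59350 = 0.217699

Final: 0.217699


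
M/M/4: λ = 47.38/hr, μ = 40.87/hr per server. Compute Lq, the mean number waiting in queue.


a = λ/μ = 1.1593; ρ = a/4 = 0.2898
P₀ = 0.312803
Lq = P₀·a^c·ρ / (c!·(1−ρ)²) = 0.312803·1.80618·0.2898/(24·0.50435)
= 0.01353

Final: 0.01353


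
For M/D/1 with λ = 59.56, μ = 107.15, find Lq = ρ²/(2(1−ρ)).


ρ = 59.56/107.15 = 0.5559
M/D/1: Lq = ρ²/(2(1−ρ)) = 0.3090/(2·0.4441) = 0.34783

Final: 0.34783


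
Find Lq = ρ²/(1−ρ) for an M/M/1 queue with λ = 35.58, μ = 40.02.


ρ = 35.58/40.02 = 0.8891
Lq = ρ²/(1−ρ) = 0.7904/0.1109 = 7.1245

Final: 7.1245


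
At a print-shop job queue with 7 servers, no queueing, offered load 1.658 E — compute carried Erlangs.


B(7,1.658) = 0.001302 (Erlang-B)
Carried load = a(1 − B) = 1.658·(1 − 0.001302) = 1.658·0.998698 = 1.6558 E

Final: 1.6558 Erlangs


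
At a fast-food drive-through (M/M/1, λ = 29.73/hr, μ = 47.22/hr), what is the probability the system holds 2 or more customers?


ρ = 29.73/47.22 = 0.6296
P(N ≥ n) = ρ^n = 0.6296^2 = 0.396404

Final: 0.396404


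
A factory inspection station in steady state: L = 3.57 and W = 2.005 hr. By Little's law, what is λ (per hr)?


λ = L/W = 3.57/2.005 = 1.7805 /hr

Final: 1.7805 /hr


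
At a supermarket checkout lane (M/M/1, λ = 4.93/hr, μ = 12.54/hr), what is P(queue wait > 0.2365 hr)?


ρ = 4.93/12.54 = 0.3931
P(Wq > t) = ρ·e^{−(μ−λ)t} = 0.3931·e^{−1.7998}
= 0.3931·0.165338 = 0.065001

Final: 0.065001


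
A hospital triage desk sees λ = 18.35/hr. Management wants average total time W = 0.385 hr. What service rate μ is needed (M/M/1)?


W = 1/(μ−λ) ⇒ μ − λ = 1/W = 1/0.385 = 2.5974
μ = λ + 1/W = 18.35 + 2.5974 = 20.9474 per hr

Final: 20.9474 /hr


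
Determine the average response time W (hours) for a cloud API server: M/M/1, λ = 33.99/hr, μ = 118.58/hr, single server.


W = 1/(μ−λ) = 1/(118.58 − 33.99) = 1/84.59 = 0.01182 hr

Final: 0.01182 hr


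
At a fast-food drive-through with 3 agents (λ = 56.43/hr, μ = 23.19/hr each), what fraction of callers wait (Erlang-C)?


a = λ/μ = 2.4334; ρ = a/3 = 0.8111
P₀ = 0.052332 (from M/M/c formula)
C(c,a) = [a^c/(c!(1−ρ))]·P₀ = [14.40880/(6·0.1889)]·0.052332
= 12.71462·0.052332 = 0.665385

Final: 0.665385


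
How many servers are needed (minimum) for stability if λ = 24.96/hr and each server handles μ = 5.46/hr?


Stability requires cμ > λ ⇔ c > λ/μ.
λ/μ = 24.96/5.46 = 4.5714
Minimum integer c = ⌊4.5714⌋ + 1 = 5
Check: 5·5.46 = 27.30 > 24.96, while 4·5.46 = 21.84 ≤ 24.96

Final: 5 servers


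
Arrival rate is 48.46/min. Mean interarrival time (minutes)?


Mean interarrival time = 1/λ = 1/48.46 minute = 0.02064 minute
In minutes: 0.02064 × 1 = 0.02064 min

Final: 0.02064 min


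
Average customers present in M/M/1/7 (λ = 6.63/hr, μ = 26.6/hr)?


ρ = 6.63/26.6 = 0.2492
L = ρ[1 − (K+1)ρ^K + Kρ^(K+1)] / [(1−ρ)(1−ρ^(K+1))]
Numerator: 0.2492·(1 − 8·0.00005976 + 7·0.00001490) = 0.249155
Denominator: (0.7508)·(0.999985) = 0.750741
L = 0.249155/0.750741 = 0.3319

Final: 0.3319


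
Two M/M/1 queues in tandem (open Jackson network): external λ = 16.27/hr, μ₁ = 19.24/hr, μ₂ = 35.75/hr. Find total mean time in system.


Each node sees arrival rate λ = 16.27/hr (tandem ⇒ throughput preserved).
W₁ = 1/(μ₁−λ) = 1/(19.24−16.27) = 0.33670 hr
W₂ = 1/(μ₂−λ) = 1/(35.75−16.27) = 0.05133 hr
W_total = W₁ + W₂ = 0.33670 + 0.05133 = 0.38804 hr

Final: 0.38804 hr


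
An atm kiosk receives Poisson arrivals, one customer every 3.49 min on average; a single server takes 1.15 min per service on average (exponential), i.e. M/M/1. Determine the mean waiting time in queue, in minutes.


λ = 60/3.49 = 17.1920 /hr
μ = 60/1.15 = 52.1739 /hr
ρ = λ/μ = 17.1920/52.1739 = 0.3295
Wq = ρ/(μ−λ) = 0.3295/(52.1739−17.1920) = 0.009420 hr
In minutes: 0.009420·60 = 0.5652 min

Final: 0.5652 min


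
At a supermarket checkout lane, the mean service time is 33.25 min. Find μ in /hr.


μ = 1/(service time) in consistent units.
1 hour = 60 min, so μ = 60/33.25 = 1.8045 per hour

Final: 1.8045 /hr


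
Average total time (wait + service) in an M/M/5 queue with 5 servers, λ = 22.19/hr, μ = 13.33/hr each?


a = 1.6647; ρ = 0.3329; P₀ = 0.188725
Lq = P₀·a^c·ρ/(c!(1−ρ)²) = 0.01504
Wq = Lq/λ = 0.01504/22.19 = 0.0006779 hr
W = Wq + 1/μ = 0.0006779 + 0.07502 = 0.07570 hr

Final: 0.07570 hr


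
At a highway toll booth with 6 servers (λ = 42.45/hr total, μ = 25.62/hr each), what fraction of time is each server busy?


ρ = λ/(cμ) = 42.45/(6·25.62) = 42.45/153.72 = 0.2762

Final: 0.2762


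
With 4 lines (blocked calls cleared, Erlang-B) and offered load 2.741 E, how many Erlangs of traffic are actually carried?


B(4,2.741) = 0.177081 (Erlang-B)
Carried load = a(1 − B) = 2.741·(1 − 0.177081) = 2.741·0.822919 = 2.2556 E

Final: 2.2556 Erlangs


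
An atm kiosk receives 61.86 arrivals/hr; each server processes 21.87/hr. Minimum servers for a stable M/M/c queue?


Stability requires cμ > λ ⇔ c > λ/μ.
λ/μ = 61.86/21.87 = 2.8285
Minimum integer c = ⌊2.8285⌋ + 1 = 3
Check: 3·21.87 = 65.61 > 61.86, while 2·21.87 = 43.74 ≤ 61.86

Final: 3 servers
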